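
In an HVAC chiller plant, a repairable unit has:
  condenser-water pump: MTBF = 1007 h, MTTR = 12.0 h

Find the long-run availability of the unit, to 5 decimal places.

A(condenser-water pump) = MTBF/(MTBF+MTTR) = 1007/(1007+12.0) = 0.98822

0.98822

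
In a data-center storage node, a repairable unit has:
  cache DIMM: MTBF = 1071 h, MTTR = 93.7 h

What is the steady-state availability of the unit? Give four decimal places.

A(cache DIMM) = MTBF/(MTBF+MTTR) = 1071/(1071+93.7) = 0.9196

0.9196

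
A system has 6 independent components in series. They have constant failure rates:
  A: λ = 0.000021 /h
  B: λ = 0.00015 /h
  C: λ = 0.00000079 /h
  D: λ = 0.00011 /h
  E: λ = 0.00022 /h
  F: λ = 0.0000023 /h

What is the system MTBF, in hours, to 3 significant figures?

Series of exponential components: λ_sys = Σ λ_i
λ_sys = 0.000021 + 0.00015 + 0.00000079 + 0.00011 + 0.00022 + 0.0000023 = 5.0409e-04 /h
MTBF = 1 / λ_sys = 1980 h

1980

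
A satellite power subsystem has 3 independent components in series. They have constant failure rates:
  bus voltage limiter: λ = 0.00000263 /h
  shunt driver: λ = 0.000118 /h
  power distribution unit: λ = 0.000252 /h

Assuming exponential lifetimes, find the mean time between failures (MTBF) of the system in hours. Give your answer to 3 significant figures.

2680

Series of exponential components: λ_sys = Σ λ_i
λ_sys = 0.00000263 + 0.000118 + 0.000252 = 3.7263e-04 /h
MTBF = 1 / λ_sys = 2680 h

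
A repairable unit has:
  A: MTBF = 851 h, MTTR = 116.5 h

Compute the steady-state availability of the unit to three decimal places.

0.880

A(A) = MTBF/(MTBF+MTTR) = 851/(851+116.5) = 0.880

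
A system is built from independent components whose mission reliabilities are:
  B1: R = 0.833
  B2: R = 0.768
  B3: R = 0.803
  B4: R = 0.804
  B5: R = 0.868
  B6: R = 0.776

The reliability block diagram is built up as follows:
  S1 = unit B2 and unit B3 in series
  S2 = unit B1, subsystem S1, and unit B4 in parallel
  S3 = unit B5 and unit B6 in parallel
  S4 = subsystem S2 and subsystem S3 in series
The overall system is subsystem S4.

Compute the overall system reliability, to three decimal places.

0.958

Series (B2 and B3): 0.76800 × 0.80300 = 0.61670
Parallel (B1, [0.61670], and B4): 1 − (1 − 0.83300)(1 − 0.61670)(1 − 0.80400) = 0.98745
Parallel (B5 and B6): 1 − (1 − 0.86800)(1 − 0.77600) = 0.97043
Series ([0.98745] and [0.97043]): 0.98745 × 0.97043 = 0.958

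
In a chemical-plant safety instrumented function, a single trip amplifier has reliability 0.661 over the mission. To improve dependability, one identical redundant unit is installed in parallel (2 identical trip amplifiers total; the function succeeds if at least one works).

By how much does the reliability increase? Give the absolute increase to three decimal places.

R_before = 0.661
R_after = 1 − (1 − 0.661)^2 = 0.885
ΔR = 0.885 − 0.661 = 0.224

0.224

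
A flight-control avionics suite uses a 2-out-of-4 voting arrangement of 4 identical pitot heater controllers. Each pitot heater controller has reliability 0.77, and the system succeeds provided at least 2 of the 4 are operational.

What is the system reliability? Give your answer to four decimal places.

R = Σ_{i=2}^{4} C(4,i) p^i (1−p)^{4−i} with p = 0.77
C(4,2)·0.77^2·0.23^2 = 0.188186
C(4,3)·0.77^3·0.23^1 = 0.420010
C(4,4)·0.77^4·0.23^0 = 0.351530
Sum = 0.9597

0.9597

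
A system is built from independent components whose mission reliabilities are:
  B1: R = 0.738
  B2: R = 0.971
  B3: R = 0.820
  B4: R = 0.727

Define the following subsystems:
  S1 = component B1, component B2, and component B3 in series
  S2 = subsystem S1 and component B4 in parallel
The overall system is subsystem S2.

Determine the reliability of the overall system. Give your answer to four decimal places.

Series (B1, B2, and B3): 0.738000 × 0.971000 × 0.820000 = 0.587610
Parallel ([0.587610] and B4): 1 − (1 − 0.587610)(1 − 0.727000) = 0.8874

0.8874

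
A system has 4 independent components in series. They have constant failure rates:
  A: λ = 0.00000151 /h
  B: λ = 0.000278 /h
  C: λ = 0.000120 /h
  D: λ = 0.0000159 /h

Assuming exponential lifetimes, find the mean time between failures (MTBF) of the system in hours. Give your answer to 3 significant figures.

Series of exponential components: λ_sys = Σ λ_i
λ_sys = 0.00000151 + 0.000278 + 0.000120 + 0.0000159 = 4.1541e-04 /h
MTBF = 1 / λ_sys = 2410 h

2410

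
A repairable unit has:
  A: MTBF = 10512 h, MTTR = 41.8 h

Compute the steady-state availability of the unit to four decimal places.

0.9960

A(A) = MTBF/(MTBF+MTTR) = 10512/(10512+41.8) = 0.9960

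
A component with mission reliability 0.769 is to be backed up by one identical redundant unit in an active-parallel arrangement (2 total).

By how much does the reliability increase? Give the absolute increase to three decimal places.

0.178

R_before = 0.769
R_after = 1 − (1 − 0.769)^2 = 0.947
ΔR = 0.947 − 0.769 = 0.178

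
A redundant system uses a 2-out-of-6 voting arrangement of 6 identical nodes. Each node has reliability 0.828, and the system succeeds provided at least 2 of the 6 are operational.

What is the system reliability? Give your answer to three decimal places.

0.999

R = Σ_{i=2}^{6} C(6,i) p^i (1−p)^{6−i} with p = 0.828
C(6,2)·0.828^2·0.172^4 = 0.00900
C(6,3)·0.828^3·0.172^3 = 0.05777
C(6,4)·0.828^4·0.172^2 = 0.20858
C(6,5)·0.828^5·0.172^1 = 0.40163
C(6,6)·0.828^6·0.172^0 = 0.32224
Sum = 0.999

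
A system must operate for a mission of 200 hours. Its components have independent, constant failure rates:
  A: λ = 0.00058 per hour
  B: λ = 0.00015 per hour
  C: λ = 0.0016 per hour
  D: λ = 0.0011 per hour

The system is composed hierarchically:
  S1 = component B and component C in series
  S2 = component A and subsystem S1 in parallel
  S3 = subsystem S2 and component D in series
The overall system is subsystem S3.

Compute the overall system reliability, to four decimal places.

0.7766

R(A) = exp(−0.00058 × 200) = 0.890475
R(B) = exp(−0.00015 × 200) = 0.970446
R(C) = exp(−0.0016 × 200) = 0.726149
R(D) = exp(−0.0011 × 200) = 0.802519
Series (B and C): 0.970446 × 0.726149 = 0.704688
Parallel (A and [0.704688]): 1 − (1 − 0.890475)(1 − 0.704688) = 0.967656
Series ([0.967656] and D): 0.967656 × 0.802519 = 0.7766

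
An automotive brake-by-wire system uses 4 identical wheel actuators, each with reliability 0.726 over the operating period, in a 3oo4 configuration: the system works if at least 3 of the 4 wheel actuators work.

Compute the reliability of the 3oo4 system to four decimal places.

R = Σ_{i=3}^{4} C(4,i) p^i (1−p)^{4−i} with p = 0.726
C(4,3)·0.726^3·0.274^1 = 0.419392
C(4,4)·0.726^4·0.274^0 = 0.277809
Sum = 0.6972

0.6972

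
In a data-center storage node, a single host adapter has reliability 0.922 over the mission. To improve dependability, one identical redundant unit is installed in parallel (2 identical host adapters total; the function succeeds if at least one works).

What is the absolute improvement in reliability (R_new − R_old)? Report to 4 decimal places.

R_before = 0.922
R_after = 1 − (1 − 0.922)^2 = 0.9939
ΔR = 0.9939 − 0.922 = 0.0719

0.0719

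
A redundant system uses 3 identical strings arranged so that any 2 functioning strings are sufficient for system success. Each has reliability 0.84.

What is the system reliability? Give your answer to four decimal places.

0.9314

R = Σ_{i=2}^{3} C(3,i) p^i (1−p)^{3−i} with p = 0.84
C(3,2)·0.84^2·0.16^1 = 0.338688
C(3,3)·0.84^3·0.16^0 = 0.592704
Sum = 0.9314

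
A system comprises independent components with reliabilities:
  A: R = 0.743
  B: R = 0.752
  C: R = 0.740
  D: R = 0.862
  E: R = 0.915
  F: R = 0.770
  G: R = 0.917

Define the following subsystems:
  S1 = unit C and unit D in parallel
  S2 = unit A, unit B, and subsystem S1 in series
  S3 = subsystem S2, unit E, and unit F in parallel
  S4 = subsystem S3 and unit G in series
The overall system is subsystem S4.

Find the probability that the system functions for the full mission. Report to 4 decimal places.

0.9087

Parallel (C and D): 1 − (1 − 0.740000)(1 − 0.862000) = 0.964120
Series (A, B, and [0.964120]): 0.743000 × 0.752000 × 0.964120 = 0.538689
Parallel ([0.538689], E, and F): 1 − (1 − 0.538689)(1 − 0.915000)(1 − 0.770000) = 0.990981
Series ([0.990981] and G): 0.990981 × 0.917000 = 0.9087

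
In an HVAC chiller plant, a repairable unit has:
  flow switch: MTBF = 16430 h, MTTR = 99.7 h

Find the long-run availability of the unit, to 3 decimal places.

0.994

A(flow switch) = MTBF/(MTBF+MTTR) = 16430/(16430+99.7) = 0.994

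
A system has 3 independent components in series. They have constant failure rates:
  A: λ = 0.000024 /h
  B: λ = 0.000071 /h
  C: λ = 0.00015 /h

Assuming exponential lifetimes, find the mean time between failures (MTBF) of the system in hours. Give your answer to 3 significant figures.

Series of exponential components: λ_sys = Σ λ_i
λ_sys = 0.000024 + 0.000071 + 0.00015 = 2.4500e-04 /h
MTBF = 1 / λ_sys = 4080 h

4080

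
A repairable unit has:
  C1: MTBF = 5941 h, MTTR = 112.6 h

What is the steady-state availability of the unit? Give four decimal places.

0.9814

A(C1) = MTBF/(MTBF+MTTR) = 5941/(5941+112.6) = 0.9814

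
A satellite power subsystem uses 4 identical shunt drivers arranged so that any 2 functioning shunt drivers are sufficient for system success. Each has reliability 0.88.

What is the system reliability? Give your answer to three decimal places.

R = Σ_{i=2}^{4} C(4,i) p^i (1−p)^{4−i} with p = 0.88
C(4,2)·0.88^2·0.12^2 = 0.06691
C(4,3)·0.88^3·0.12^1 = 0.32711
C(4,4)·0.88^4·0.12^0 = 0.59970
Sum = 0.994

0.994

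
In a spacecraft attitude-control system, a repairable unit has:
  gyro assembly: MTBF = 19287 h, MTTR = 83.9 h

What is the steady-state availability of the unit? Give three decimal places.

A(gyro assembly) = MTBF/(MTBF+MTTR) = 19287/(19287+83.9) = 0.996

0.996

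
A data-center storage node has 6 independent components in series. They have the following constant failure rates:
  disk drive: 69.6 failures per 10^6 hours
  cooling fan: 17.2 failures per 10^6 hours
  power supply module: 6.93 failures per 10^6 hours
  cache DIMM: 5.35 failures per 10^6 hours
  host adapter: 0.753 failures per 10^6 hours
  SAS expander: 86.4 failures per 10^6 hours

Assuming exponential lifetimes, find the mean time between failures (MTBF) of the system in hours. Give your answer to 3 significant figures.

Series of exponential components: λ_sys = Σ λ_i
λ_sys = 0.0000696 + 0.0000172 + 0.00000693 + 0.00000535 + 0.000000753 + 0.0000864 = 1.8623e-04 /h
MTBF = 1 / λ_sys = 5370 h

5370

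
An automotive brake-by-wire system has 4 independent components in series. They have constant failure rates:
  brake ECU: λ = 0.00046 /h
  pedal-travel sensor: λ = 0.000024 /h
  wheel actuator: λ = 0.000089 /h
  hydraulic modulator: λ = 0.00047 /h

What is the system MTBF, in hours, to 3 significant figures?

Series of exponential components: λ_sys = Σ λ_i
λ_sys = 0.00046 + 0.000024 + 0.000089 + 0.00047 = 1.0430e-03 /h
MTBF = 1 / λ_sys = 959 h

959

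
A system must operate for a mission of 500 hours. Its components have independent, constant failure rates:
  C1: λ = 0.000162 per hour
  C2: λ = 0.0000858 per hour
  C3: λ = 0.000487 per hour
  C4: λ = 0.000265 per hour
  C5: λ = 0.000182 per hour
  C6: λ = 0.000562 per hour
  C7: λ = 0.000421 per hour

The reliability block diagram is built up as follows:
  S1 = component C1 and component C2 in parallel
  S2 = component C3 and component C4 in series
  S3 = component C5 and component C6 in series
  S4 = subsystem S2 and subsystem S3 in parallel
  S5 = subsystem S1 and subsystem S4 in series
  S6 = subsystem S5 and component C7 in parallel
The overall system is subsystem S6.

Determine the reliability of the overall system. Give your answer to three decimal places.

R(C1) = exp(−0.000162 × 500) = 0.92219
R(C2) = exp(−0.0000858 × 500) = 0.95801
R(C3) = exp(−0.000487 × 500) = 0.78388
R(C4) = exp(−0.000265 × 500) = 0.87590
R(C5) = exp(−0.000182 × 500) = 0.91302
R(C6) = exp(−0.000562 × 500) = 0.75503
R(C7) = exp(−0.000421 × 500) = 0.81018
Parallel (C1 and C2): 1 − (1 − 0.92219)(1 − 0.95801) = 0.99673
Series (C3 and C4): 0.78388 × 0.87590 = 0.68660
Series (C5 and C6): 0.91302 × 0.75503 = 0.68936
Parallel ([0.68660] and [0.68936]): 1 − (1 − 0.68660)(1 − 0.68936) = 0.90265
Series ([0.99673] and [0.90265]): 0.99673 × 0.90265 = 0.89970
Parallel ([0.89970] and C7): 1 − (1 − 0.89970)(1 − 0.81018) = 0.981

0.981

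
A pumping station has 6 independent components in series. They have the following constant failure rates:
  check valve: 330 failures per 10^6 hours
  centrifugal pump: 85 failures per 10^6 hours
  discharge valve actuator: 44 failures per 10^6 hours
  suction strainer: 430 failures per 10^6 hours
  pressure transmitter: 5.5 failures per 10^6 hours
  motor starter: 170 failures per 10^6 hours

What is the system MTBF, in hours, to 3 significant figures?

Series of exponential components: λ_sys = Σ λ_i
λ_sys = 0.00033 + 0.000085 + 0.000044 + 0.00043 + 0.0000055 + 0.00017 = 1.0645e-03 /h
MTBF = 1 / λ_sys = 939 h

939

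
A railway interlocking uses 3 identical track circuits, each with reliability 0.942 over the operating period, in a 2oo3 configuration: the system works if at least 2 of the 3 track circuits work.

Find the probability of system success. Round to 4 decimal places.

R = Σ_{i=2}^{3} C(3,i) p^i (1−p)^{3−i} with p = 0.942
C(3,2)·0.942^2·0.058^1 = 0.154401
C(3,3)·0.942^3·0.058^0 = 0.835897
Sum = 0.9903

0.9903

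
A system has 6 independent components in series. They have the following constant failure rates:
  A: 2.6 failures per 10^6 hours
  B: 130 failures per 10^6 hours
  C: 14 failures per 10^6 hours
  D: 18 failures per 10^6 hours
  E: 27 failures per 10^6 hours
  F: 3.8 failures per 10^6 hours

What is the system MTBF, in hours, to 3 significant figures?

5120

Series of exponential components: λ_sys = Σ λ_i
λ_sys = 0.0000026 + 0.00013 + 0.000014 + 0.000018 + 0.000027 + 0.0000038 = 1.9540e-04 /h
MTBF = 1 / λ_sys = 5120 h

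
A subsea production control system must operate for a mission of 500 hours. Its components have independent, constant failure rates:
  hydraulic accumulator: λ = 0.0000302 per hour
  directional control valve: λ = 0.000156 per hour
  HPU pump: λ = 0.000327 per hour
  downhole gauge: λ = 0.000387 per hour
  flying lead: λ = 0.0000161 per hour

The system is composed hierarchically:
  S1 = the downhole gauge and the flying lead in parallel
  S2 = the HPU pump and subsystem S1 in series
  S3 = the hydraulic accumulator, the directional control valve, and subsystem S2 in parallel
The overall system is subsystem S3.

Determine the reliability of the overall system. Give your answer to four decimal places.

0.9998

R(hydraulic accumulator) = exp(−0.0000302 × 500) = 0.985013
R(directional control valve) = exp(−0.000156 × 500) = 0.924964
R(HPU pump) = exp(−0.000327 × 500) = 0.849166
R(downhole gauge) = exp(−0.000387 × 500) = 0.824070
R(flying lead) = exp(−0.0000161 × 500) = 0.991982
Parallel (downhole gauge and flying lead): 1 − (1 − 0.824070)(1 − 0.991982) = 0.998589
Series (HPU pump and [0.998589]): 0.849166 × 0.998589 = 0.847968
Parallel (hydraulic accumulator, directional control valve, and [0.847968]): 1 − (1 − 0.985013)(1 − 0.924964)(1 − 0.847968) = 0.9998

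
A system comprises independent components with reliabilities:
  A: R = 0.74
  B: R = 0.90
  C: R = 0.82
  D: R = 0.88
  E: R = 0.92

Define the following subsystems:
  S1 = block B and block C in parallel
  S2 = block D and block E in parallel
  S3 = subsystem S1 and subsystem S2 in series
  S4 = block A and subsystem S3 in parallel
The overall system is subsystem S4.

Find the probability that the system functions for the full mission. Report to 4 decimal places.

Parallel (B and C): 1 − (1 − 0.900000)(1 − 0.820000) = 0.982000
Parallel (D and E): 1 − (1 − 0.880000)(1 − 0.920000) = 0.990400
Series ([0.982000] and [0.990400]): 0.982000 × 0.990400 = 0.972573
Parallel (A and [0.972573]): 1 − (1 − 0.740000)(1 − 0.972573) = 0.9929

0.9929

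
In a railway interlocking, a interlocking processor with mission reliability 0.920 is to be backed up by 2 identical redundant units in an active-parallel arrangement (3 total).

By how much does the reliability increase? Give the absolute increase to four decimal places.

0.0795

R_before = 0.920
R_after = 1 − (1 − 0.920)^3 = 0.9995
ΔR = 0.9995 − 0.920 = 0.0795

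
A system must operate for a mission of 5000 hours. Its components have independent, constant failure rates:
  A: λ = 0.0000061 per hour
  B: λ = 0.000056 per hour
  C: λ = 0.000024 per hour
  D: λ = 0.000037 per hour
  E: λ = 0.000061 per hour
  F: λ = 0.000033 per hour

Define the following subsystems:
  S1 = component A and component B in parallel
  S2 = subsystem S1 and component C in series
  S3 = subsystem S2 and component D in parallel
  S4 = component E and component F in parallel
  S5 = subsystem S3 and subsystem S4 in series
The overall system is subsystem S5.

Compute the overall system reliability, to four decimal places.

0.9406

R(A) = exp(−0.0000061 × 5000) = 0.969960
R(B) = exp(−0.000056 × 5000) = 0.755784
R(C) = exp(−0.000024 × 5000) = 0.886920
R(D) = exp(−0.000037 × 5000) = 0.831104
R(E) = exp(−0.000061 × 5000) = 0.737123
R(F) = exp(−0.000033 × 5000) = 0.847894
Parallel (A and B): 1 − (1 − 0.969960)(1 − 0.755784) = 0.992664
Series ([0.992664] and C): 0.992664 × 0.886920 = 0.880414
Parallel ([0.880414] and D): 1 − (1 − 0.880414)(1 − 0.831104) = 0.979802
Parallel (E and F): 1 − (1 − 0.737123)(1 − 0.847894) = 0.960015
Series ([0.979802] and [0.960015]): 0.979802 × 0.960015 = 0.9406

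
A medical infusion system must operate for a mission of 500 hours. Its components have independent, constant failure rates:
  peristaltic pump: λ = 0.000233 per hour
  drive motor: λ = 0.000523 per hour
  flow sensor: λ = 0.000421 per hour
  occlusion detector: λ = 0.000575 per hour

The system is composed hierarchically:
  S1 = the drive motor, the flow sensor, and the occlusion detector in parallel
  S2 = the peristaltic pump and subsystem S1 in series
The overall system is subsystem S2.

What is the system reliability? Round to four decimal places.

R(peristaltic pump) = exp(−0.000233 × 500) = 0.890030
R(drive motor) = exp(−0.000523 × 500) = 0.769896
R(flow sensor) = exp(−0.000421 × 500) = 0.810179
R(occlusion detector) = exp(−0.000575 × 500) = 0.750137
Parallel (drive motor, flow sensor, and occlusion detector): 1 − (1 − 0.769896)(1 − 0.810179)(1 − 0.750137) = 0.989086
Series (peristaltic pump and [0.989086]): 0.890030 × 0.989086 = 0.8803

0.8803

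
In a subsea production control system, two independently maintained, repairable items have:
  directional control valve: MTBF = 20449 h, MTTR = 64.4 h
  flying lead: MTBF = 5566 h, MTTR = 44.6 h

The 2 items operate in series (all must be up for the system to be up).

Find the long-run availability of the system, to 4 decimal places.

0.9889

A(directional control valve) = MTBF/(MTBF+MTTR) = 20449/(20449+64.4) = 0.996861
A(flying lead) = MTBF/(MTBF+MTTR) = 5566/(5566+44.6) = 0.992051
Series availability: 0.996861 × 0.992051 = 0.9889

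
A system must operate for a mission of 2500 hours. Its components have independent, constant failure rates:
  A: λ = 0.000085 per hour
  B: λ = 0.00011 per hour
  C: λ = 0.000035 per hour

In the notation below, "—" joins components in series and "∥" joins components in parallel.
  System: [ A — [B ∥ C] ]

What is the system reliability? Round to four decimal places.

R(A) = exp(−0.000085 × 2500) = 0.808560
R(B) = exp(−0.00011 × 2500) = 0.759572
R(C) = exp(−0.000035 × 2500) = 0.916219
Parallel (B and C): 1 − (1 − 0.759572)(1 − 0.916219) = 0.979857
Series (A and [0.979857]): 0.808560 × 0.979857 = 0.7923

0.7923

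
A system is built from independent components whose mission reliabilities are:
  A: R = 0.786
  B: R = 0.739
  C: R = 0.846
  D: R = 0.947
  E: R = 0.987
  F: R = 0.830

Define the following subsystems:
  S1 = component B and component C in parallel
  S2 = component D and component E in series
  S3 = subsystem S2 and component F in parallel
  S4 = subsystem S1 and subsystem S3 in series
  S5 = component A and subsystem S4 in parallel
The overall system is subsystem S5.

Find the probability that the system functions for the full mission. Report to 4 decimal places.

Parallel (B and C): 1 − (1 − 0.739000)(1 − 0.846000) = 0.959806
Series (D and E): 0.947000 × 0.987000 = 0.934689
Parallel ([0.934689] and F): 1 − (1 − 0.934689)(1 − 0.830000) = 0.988897
Series ([0.959806] and [0.988897]): 0.959806 × 0.988897 = 0.949149
Parallel (A and [0.949149]): 1 − (1 − 0.786000)(1 − 0.949149) = 0.9891

0.9891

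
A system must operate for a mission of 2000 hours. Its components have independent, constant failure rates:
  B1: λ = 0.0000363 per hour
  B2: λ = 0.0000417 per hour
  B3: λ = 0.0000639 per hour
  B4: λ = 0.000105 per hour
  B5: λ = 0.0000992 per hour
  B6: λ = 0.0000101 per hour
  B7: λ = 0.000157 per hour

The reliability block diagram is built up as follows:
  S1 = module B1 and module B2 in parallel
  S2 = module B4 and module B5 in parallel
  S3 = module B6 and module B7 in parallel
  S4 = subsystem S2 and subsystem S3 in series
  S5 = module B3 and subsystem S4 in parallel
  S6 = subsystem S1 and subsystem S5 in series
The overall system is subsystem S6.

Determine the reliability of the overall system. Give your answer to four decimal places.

0.9897

R(B1) = exp(−0.0000363 × 2000) = 0.929973
R(B2) = exp(−0.0000417 × 2000) = 0.919983
R(B3) = exp(−0.0000639 × 2000) = 0.880029
R(B4) = exp(−0.000105 × 2000) = 0.810584
R(B5) = exp(−0.0000992 × 2000) = 0.820042
R(B6) = exp(−0.0000101 × 2000) = 0.980003
R(B7) = exp(−0.000157 × 2000) = 0.730519
Parallel (B1 and B2): 1 − (1 − 0.929973)(1 − 0.919983) = 0.994397
Parallel (B4 and B5): 1 − (1 − 0.810584)(1 − 0.820042) = 0.965913
Parallel (B6 and B7): 1 − (1 − 0.980003)(1 − 0.730519) = 0.994611
Series ([0.965913] and [0.994611]): 0.965913 × 0.994611 = 0.960708
Parallel (B3 and [0.960708]): 1 − (1 − 0.880029)(1 − 0.960708) = 0.995286
Series ([0.994397] and [0.995286]): 0.994397 × 0.995286 = 0.9897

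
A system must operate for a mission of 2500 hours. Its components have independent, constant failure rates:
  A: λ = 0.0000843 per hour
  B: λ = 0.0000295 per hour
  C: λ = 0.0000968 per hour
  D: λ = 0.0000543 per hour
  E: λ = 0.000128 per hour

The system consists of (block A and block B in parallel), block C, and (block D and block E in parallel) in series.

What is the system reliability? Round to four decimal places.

0.7475

R(A) = exp(−0.0000843 × 2500) = 0.809977
R(B) = exp(−0.0000295 × 2500) = 0.928904
R(C) = exp(−0.0000968 × 2500) = 0.785056
R(D) = exp(−0.0000543 × 2500) = 0.873061
R(E) = exp(−0.000128 × 2500) = 0.726149
Parallel (A and B): 1 − (1 − 0.809977)(1 − 0.928904) = 0.986490
Parallel (D and E): 1 − (1 − 0.873061)(1 − 0.726149) = 0.965238
Series ([0.986490], C, and [0.965238]): 0.986490 × 0.785056 × 0.965238 = 0.7475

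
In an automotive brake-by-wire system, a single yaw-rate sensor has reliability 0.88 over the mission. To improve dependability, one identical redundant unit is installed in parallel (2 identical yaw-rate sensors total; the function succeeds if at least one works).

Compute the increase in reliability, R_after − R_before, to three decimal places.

0.106

R_before = 0.88
R_after = 1 − (1 − 0.88)^2 = 0.986
ΔR = 0.986 − 0.88 = 0.106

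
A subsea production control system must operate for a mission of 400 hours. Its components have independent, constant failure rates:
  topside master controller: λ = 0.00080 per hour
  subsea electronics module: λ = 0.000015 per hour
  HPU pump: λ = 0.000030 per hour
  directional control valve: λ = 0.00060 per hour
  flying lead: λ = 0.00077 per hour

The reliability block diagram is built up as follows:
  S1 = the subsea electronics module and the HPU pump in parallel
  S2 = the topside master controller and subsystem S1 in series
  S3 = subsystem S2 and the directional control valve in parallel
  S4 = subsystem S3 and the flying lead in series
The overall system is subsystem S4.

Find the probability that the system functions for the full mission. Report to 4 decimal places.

R(topside master controller) = exp(−0.00080 × 400) = 0.726149
R(subsea electronics module) = exp(−0.000015 × 400) = 0.994018
R(HPU pump) = exp(−0.000030 × 400) = 0.988072
R(directional control valve) = exp(−0.00060 × 400) = 0.786628
R(flying lead) = exp(−0.00077 × 400) = 0.734915
Parallel (subsea electronics module and HPU pump): 1 − (1 − 0.994018)(1 − 0.988072) = 0.999929
Series (topside master controller and [0.999929]): 0.726149 × 0.999929 = 0.726097
Parallel ([0.726097] and directional control valve): 1 − (1 − 0.726097)(1 − 0.786628) = 0.941557
Series ([0.941557] and flying lead): 0.941557 × 0.734915 = 0.6920

0.6920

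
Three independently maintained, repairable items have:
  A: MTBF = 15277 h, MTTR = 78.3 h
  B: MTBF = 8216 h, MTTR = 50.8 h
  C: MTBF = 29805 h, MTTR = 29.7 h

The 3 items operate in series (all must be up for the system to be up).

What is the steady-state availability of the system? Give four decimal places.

0.9878

A(A) = MTBF/(MTBF+MTTR) = 15277/(15277+78.3) = 0.994901
A(B) = MTBF/(MTBF+MTTR) = 8216/(8216+50.8) = 0.993855
A(C) = MTBF/(MTBF+MTTR) = 29805/(29805+29.7) = 0.999005
Series availability: 0.994901 × 0.993855 × 0.999005 = 0.9878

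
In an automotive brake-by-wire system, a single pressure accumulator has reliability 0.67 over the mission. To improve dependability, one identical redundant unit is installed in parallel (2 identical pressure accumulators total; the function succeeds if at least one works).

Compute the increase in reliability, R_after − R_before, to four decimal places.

R_before = 0.67
R_after = 1 − (1 − 0.67)^2 = 0.8911
ΔR = 0.8911 − 0.67 = 0.2211

0.2211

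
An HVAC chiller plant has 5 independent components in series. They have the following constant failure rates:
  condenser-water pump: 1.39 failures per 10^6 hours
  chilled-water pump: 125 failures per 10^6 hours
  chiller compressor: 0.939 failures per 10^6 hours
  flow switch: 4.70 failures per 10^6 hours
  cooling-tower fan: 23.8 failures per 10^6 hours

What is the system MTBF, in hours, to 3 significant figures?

Series of exponential components: λ_sys = Σ λ_i
λ_sys = 0.00000139 + 0.000125 + 0.000000939 + 0.00000470 + 0.0000238 = 1.5583e-04 /h
MTBF = 1 / λ_sys = 6420 h

6420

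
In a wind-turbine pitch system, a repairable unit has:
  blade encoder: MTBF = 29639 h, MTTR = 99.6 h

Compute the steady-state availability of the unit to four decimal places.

A(blade encoder) = MTBF/(MTBF+MTTR) = 29639/(29639+99.6) = 0.9967

0.9967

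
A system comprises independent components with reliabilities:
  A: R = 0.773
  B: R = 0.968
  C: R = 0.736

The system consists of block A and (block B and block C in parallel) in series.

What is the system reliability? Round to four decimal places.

Parallel (B and C): 1 − (1 − 0.968000)(1 − 0.736000) = 0.991552
Series (A and [0.991552]): 0.773000 × 0.991552 = 0.7665

0.7665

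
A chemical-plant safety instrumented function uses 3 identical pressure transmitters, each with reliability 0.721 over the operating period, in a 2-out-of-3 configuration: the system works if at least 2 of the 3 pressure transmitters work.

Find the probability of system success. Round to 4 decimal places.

0.8099

R = Σ_{i=2}^{3} C(3,i) p^i (1−p)^{3−i} with p = 0.721
C(3,2)·0.721^2·0.279^1 = 0.435107
C(3,3)·0.721^3·0.279^0 = 0.374805
Sum = 0.8099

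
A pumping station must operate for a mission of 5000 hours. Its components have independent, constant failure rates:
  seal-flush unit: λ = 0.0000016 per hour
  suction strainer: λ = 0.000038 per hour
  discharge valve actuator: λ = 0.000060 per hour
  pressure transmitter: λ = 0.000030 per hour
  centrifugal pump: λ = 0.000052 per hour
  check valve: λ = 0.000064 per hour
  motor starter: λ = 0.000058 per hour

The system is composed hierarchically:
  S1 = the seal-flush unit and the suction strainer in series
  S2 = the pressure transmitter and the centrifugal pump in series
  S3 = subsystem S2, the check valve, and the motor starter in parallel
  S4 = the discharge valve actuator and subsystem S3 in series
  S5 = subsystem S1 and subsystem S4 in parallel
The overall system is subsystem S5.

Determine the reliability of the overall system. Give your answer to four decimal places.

R(seal-flush unit) = exp(−0.0000016 × 5000) = 0.992032
R(suction strainer) = exp(−0.000038 × 5000) = 0.826959
R(discharge valve actuator) = exp(−0.000060 × 5000) = 0.740818
R(pressure transmitter) = exp(−0.000030 × 5000) = 0.860708
R(centrifugal pump) = exp(−0.000052 × 5000) = 0.771052
R(check valve) = exp(−0.000064 × 5000) = 0.726149
R(motor starter) = exp(−0.000058 × 5000) = 0.748264
Series (seal-flush unit and suction strainer): 0.992032 × 0.826959 = 0.820370
Series (pressure transmitter and centrifugal pump): 0.860708 × 0.771052 = 0.663651
Parallel ([0.663651], check valve, and motor starter): 1 − (1 − 0.663651)(1 − 0.726149)(1 − 0.748264) = 0.976813
Series (discharge valve actuator and [0.976813]): 0.740818 × 0.976813 = 0.723641
Parallel ([0.820370] and [0.723641]): 1 − (1 − 0.820370)(1 − 0.723641) = 0.9504

0.9504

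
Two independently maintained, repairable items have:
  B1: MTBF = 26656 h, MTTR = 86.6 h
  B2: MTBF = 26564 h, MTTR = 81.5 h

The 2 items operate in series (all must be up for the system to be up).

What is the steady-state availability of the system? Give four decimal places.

A(B1) = MTBF/(MTBF+MTTR) = 26656/(26656+86.6) = 0.996762
A(B2) = MTBF/(MTBF+MTTR) = 26564/(26564+81.5) = 0.996941
Series availability: 0.996762 × 0.996941 = 0.9937

0.9937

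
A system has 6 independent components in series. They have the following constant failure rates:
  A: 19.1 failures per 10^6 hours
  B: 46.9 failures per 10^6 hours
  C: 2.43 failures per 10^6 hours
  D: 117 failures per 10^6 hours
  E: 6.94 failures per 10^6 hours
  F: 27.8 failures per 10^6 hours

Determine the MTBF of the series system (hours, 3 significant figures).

Series of exponential components: λ_sys = Σ λ_i
λ_sys = 0.0000191 + 0.0000469 + 0.00000243 + 0.000117 + 0.00000694 + 0.0000278 = 2.2017e-04 /h
MTBF = 1 / λ_sys = 4540 h

4540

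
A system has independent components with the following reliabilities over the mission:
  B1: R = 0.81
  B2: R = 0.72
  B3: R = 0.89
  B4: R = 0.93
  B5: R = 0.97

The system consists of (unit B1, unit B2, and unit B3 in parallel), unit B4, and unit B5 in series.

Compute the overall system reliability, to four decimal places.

0.8968

Parallel (B1, B2, and B3): 1 − (1 − 0.810000)(1 − 0.720000)(1 − 0.890000) = 0.994148
Series ([0.994148], B4, and B5): 0.994148 × 0.930000 × 0.970000 = 0.8968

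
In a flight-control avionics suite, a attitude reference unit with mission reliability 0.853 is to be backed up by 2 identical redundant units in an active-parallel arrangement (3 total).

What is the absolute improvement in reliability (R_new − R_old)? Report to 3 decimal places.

0.144

R_before = 0.853
R_after = 1 − (1 − 0.853)^3 = 0.997
ΔR = 0.997 − 0.853 = 0.144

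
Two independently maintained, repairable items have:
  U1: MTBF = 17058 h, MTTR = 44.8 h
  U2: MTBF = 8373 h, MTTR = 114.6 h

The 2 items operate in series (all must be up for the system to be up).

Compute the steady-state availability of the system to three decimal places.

0.984

A(U1) = MTBF/(MTBF+MTTR) = 17058/(17058+44.8) = 0.997381
A(U2) = MTBF/(MTBF+MTTR) = 8373/(8373+114.6) = 0.986498
Series availability: 0.997381 × 0.986498 = 0.984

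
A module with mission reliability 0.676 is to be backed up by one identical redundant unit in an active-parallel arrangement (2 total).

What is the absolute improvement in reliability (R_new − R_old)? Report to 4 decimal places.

R_before = 0.676
R_after = 1 − (1 − 0.676)^2 = 0.8950
ΔR = 0.8950 − 0.676 = 0.2190

0.2190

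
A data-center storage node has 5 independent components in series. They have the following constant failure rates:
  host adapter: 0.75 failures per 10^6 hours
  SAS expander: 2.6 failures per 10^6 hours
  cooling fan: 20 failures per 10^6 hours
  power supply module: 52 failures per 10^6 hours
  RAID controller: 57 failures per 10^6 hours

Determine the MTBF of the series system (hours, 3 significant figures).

7560

Series of exponential components: λ_sys = Σ λ_i
λ_sys = 0.00000075 + 0.0000026 + 0.000020 + 0.000052 + 0.000057 = 1.3235e-04 /h
MTBF = 1 / λ_sys = 7560 h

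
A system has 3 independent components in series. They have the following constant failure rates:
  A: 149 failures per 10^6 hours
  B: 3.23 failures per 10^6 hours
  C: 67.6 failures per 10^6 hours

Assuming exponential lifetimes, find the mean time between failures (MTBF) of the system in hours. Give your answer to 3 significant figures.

Series of exponential components: λ_sys = Σ λ_i
λ_sys = 0.000149 + 0.00000323 + 0.0000676 = 2.1983e-04 /h
MTBF = 1 / λ_sys = 4550 h

4550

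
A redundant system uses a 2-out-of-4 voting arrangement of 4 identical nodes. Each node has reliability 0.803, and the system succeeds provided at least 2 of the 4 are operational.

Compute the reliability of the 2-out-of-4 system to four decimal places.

0.9739

R = Σ_{i=2}^{4} C(4,i) p^i (1−p)^{4−i} with p = 0.803
C(4,2)·0.803^2·0.197^2 = 0.150146
C(4,3)·0.803^3·0.197^1 = 0.408012
C(4,4)·0.803^4·0.197^0 = 0.415779
Sum = 0.9739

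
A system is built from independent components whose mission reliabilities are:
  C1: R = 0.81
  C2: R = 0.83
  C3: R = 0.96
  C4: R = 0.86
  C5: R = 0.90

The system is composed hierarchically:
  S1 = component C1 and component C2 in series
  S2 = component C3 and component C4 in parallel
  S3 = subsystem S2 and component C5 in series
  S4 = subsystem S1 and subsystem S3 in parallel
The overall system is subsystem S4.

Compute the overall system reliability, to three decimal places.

Series (C1 and C2): 0.81000 × 0.83000 = 0.67230
Parallel (C3 and C4): 1 − (1 − 0.96000)(1 − 0.86000) = 0.99440
Series ([0.99440] and C5): 0.99440 × 0.90000 = 0.89496
Parallel ([0.67230] and [0.89496]): 1 − (1 − 0.67230)(1 − 0.89496) = 0.966

0.966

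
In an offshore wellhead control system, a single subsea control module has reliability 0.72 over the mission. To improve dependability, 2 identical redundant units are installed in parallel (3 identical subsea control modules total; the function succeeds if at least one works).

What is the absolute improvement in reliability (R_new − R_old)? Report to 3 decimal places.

0.258

R_before = 0.72
R_after = 1 − (1 − 0.72)^3 = 0.978
ΔR = 0.978 − 0.72 = 0.258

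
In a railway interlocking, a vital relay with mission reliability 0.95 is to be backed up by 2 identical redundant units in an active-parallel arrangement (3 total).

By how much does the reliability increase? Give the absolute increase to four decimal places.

0.0499

R_before = 0.95
R_after = 1 − (1 − 0.95)^3 = 0.9999
ΔR = 0.9999 − 0.95 = 0.0499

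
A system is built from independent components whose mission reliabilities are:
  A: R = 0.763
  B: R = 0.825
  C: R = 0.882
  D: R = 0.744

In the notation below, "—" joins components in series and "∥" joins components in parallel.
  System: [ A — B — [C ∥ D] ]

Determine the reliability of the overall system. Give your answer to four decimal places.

0.6105

Parallel (C and D): 1 − (1 − 0.882000)(1 − 0.744000) = 0.969792
Series (A, B, and [0.969792]): 0.763000 × 0.825000 × 0.969792 = 0.6105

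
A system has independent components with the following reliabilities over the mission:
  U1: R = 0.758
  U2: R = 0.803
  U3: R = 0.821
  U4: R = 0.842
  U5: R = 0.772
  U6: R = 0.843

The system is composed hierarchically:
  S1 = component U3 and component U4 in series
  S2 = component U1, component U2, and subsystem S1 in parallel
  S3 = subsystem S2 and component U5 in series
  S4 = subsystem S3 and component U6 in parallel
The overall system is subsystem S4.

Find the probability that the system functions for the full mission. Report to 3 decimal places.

0.962

Series (U3 and U4): 0.82100 × 0.84200 = 0.69128
Parallel (U1, U2, and [0.69128]): 1 − (1 − 0.75800)(1 − 0.80300)(1 − 0.69128) = 0.98528
Series ([0.98528] and U5): 0.98528 × 0.77200 = 0.76064
Parallel ([0.76064] and U6): 1 − (1 − 0.76064)(1 − 0.84300) = 0.962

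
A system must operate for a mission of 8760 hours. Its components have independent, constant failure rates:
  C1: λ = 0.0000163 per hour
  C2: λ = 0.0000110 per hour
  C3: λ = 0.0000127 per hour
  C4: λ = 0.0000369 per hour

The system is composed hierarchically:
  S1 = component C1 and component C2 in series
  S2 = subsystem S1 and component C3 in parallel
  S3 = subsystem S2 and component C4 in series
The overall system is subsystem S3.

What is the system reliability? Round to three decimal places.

0.708

R(C1) = exp(−0.0000163 × 8760) = 0.86694
R(C2) = exp(−0.0000110 × 8760) = 0.90814
R(C3) = exp(−0.0000127 × 8760) = 0.89471
R(C4) = exp(−0.0000369 × 8760) = 0.72380
Series (C1 and C2): 0.86694 × 0.90814 = 0.78730
Parallel ([0.78730] and C3): 1 − (1 − 0.78730)(1 − 0.89471) = 0.97760
Series ([0.97760] and C4): 0.97760 × 0.72380 = 0.708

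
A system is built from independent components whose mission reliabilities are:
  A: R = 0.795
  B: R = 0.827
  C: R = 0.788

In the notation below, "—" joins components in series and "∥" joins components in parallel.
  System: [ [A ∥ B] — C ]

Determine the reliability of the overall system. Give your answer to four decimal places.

0.7601

Parallel (A and B): 1 − (1 − 0.795000)(1 − 0.827000) = 0.964535
Series ([0.964535] and C): 0.964535 × 0.788000 = 0.7601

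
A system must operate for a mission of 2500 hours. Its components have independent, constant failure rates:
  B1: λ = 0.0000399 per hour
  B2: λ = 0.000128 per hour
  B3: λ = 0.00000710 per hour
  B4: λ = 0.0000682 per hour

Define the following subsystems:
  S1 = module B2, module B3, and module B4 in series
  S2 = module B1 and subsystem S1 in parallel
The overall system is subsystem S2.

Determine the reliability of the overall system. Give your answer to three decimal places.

0.962

R(B1) = exp(−0.0000399 × 2500) = 0.90506
R(B2) = exp(−0.000128 × 2500) = 0.72615
R(B3) = exp(−0.00000710 × 2500) = 0.98241
R(B4) = exp(−0.0000682 × 2500) = 0.84324
Series (B2, B3, and B4): 0.72615 × 0.98241 × 0.84324 = 0.60155
Parallel (B1 and [0.60155]): 1 − (1 − 0.90506)(1 − 0.60155) = 0.962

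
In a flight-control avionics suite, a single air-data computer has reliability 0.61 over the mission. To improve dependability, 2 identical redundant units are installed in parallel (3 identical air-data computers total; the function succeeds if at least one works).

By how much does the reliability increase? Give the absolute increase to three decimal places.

R_before = 0.61
R_after = 1 − (1 − 0.61)^3 = 0.941
ΔR = 0.941 − 0.61 = 0.331

0.331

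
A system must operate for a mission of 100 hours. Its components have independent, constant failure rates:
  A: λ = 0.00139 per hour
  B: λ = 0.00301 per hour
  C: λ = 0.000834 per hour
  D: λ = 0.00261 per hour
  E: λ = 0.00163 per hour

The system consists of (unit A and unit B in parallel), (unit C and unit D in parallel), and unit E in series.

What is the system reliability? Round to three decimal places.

R(A) = exp(−0.00139 × 100) = 0.87023
R(B) = exp(−0.00301 × 100) = 0.74008
R(C) = exp(−0.000834 × 100) = 0.91998
R(D) = exp(−0.00261 × 100) = 0.77028
R(E) = exp(−0.00163 × 100) = 0.84959
Parallel (A and B): 1 − (1 − 0.87023)(1 − 0.74008) = 0.96627
Parallel (C and D): 1 − (1 − 0.91998)(1 − 0.77028) = 0.98162
Series ([0.96627], [0.98162], and E): 0.96627 × 0.98162 × 0.84959 = 0.806

0.806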